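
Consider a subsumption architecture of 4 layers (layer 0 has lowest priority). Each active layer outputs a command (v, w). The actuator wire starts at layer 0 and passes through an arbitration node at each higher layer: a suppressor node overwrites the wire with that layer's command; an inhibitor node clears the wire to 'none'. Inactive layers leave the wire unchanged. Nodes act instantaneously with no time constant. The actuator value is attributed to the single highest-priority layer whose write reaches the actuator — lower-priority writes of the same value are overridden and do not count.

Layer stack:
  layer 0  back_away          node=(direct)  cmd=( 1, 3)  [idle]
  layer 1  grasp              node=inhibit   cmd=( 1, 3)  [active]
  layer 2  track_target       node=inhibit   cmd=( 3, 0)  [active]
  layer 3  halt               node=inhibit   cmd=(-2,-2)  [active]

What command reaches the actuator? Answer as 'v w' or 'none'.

none

[0] back_away off; wire := none
[1] grasp on (inhibit); wire := none
[2] track_target on (inhibit); wire := none
[3] halt on (inhibit); wire := none
output none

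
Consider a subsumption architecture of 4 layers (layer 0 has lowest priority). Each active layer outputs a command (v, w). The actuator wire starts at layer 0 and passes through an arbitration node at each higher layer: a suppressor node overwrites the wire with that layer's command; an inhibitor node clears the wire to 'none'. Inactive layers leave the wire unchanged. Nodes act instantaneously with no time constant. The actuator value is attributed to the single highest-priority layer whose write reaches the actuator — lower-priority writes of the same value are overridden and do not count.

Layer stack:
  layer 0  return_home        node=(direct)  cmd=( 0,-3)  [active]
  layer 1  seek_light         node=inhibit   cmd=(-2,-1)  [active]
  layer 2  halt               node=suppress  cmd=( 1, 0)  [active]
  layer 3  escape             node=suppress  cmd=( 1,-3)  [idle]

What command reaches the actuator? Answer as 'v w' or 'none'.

1 0

[0] return_home on; wire := (0, -3)
[1] seek_light on (inhibit); wire := none
[2] halt on (suppress); wire := (1, 0)
[3] escape off; pass (1, 0)
output (1, 0)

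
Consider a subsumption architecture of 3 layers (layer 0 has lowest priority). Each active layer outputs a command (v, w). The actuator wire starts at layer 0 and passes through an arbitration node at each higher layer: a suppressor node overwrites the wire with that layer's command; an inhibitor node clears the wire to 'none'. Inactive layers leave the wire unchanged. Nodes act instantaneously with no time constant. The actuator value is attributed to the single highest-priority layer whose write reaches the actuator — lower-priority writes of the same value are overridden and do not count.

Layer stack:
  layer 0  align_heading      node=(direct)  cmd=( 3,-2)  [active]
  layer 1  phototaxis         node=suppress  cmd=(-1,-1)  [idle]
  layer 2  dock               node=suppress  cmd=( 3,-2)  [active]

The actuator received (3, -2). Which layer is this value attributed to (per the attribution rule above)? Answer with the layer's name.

dock

L0 align_heading: active, feeds wire = (3, -2)
L1 phototaxis: idle → wire stays (3, -2)
L2 dock: active, suppressor → wire = (3, -2)
actuator = (3, -2)
last writer: layer 2 = dock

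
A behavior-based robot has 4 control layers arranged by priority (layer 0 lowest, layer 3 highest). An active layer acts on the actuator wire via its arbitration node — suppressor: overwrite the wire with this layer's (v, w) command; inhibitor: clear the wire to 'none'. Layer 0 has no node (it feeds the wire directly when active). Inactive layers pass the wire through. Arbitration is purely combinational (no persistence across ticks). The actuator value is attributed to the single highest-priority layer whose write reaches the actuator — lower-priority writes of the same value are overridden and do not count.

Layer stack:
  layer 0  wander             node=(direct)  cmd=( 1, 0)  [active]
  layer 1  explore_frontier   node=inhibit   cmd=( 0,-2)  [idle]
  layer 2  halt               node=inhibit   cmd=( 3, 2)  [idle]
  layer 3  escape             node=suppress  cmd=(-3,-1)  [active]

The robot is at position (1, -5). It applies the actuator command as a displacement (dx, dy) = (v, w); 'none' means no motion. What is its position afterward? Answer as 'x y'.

L0 wander: active, feeds wire = (1, 0)
L1 explore_frontier: idle → wire stays (1, 0)
L2 halt: idle → wire stays (1, 0)
L3 escape: active, suppressor → wire = (-3, -1)
actuator = (-3, -1)
position: (1, -5) + (-3, -1) = (-2, -6)

-2 -6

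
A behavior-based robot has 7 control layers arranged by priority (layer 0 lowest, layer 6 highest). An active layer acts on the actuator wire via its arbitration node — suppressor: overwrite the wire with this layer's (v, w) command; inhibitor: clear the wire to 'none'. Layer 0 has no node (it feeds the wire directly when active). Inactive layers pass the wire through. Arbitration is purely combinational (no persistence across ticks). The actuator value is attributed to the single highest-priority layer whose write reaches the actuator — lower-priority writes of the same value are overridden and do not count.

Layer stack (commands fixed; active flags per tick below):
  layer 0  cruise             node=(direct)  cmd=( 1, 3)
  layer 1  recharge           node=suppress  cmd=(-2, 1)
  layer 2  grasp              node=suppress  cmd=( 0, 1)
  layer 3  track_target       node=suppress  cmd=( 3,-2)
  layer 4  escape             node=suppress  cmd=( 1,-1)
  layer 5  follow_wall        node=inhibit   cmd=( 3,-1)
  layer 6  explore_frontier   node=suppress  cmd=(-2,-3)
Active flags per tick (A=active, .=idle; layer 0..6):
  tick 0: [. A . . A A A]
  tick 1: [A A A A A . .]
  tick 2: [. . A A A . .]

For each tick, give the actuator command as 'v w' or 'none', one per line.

tick 0:
  L0 cruise: idle → wire = none
  L1 recharge: active, suppressor → wire = (-2, 1)
  L2 grasp: idle → wire stays (-2, 1)
  L3 track_target: idle → wire stays (-2, 1)
  L4 escape: active, suppressor → wire = (1, -1)
  L5 follow_wall: active, inhibitor → wire = none
  L6 explore_frontier: active, suppressor → wire = (-2, -3)
  actuator = (-2, -3)
tick 1:
  L0 cruise: active, feeds wire = (1, 3)
  L1 recharge: active, suppressor → wire = (-2, 1)
  L2 grasp: active, suppressor → wire = (0, 1)
  L3 track_target: active, suppressor → wire = (3, -2)
  L4 escape: active, suppressor → wire = (1, -1)
  L5 follow_wall: idle → wire stays (1, -1)
  L6 explore_frontier: idle → wire stays (1, -1)
  actuator = (1, -1)
tick 2:
  L0 cruise: idle → wire = none
  L1 recharge: idle → wire stays none
  L2 grasp: active, suppressor → wire = (0, 1)
  L3 track_target: active, suppressor → wire = (3, -2)
  L4 escape: active, suppressor → wire = (1, -1)
  L5 follow_wall: idle → wire stays (1, -1)
  L6 explore_frontier: idle → wire stays (1, -1)
  actuator = (1, -1)

-2 -3
1 -1
1 -1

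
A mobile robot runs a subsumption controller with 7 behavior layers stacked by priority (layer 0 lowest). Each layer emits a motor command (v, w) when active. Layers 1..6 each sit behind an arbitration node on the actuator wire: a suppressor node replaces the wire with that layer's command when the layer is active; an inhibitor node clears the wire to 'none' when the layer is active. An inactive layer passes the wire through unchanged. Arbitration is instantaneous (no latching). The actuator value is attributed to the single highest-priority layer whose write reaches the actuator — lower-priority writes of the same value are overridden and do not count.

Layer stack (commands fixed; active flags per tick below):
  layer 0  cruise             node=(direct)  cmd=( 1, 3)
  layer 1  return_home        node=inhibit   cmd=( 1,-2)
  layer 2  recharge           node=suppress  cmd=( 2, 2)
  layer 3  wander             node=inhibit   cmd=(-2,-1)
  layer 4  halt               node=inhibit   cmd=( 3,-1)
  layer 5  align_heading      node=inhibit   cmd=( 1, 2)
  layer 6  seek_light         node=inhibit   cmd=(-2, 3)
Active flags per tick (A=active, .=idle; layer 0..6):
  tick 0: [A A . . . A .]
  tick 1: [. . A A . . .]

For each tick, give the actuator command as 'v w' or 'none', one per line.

none
none

tick 0:
  L0 cruise: active, feeds wire = (1, 3)
  L1 return_home: active, inhibitor → wire = none
  L2 recharge: idle → wire stays none
  L3 wander: idle → wire stays none
  L4 halt: idle → wire stays none
  L5 align_heading: active, inhibitor → wire = none
  L6 seek_light: idle → wire stays none
  actuator = none
tick 1:
  L0 cruise: idle → wire = none
  L1 return_home: idle → wire stays none
  L2 recharge: active, suppressor → wire = (2, 2)
  L3 wander: active, inhibitor → wire = none
  L4 halt: idle → wire stays none
  L5 align_heading: idle → wire stays none
  L6 seek_light: idle → wire stays none
  actuator = none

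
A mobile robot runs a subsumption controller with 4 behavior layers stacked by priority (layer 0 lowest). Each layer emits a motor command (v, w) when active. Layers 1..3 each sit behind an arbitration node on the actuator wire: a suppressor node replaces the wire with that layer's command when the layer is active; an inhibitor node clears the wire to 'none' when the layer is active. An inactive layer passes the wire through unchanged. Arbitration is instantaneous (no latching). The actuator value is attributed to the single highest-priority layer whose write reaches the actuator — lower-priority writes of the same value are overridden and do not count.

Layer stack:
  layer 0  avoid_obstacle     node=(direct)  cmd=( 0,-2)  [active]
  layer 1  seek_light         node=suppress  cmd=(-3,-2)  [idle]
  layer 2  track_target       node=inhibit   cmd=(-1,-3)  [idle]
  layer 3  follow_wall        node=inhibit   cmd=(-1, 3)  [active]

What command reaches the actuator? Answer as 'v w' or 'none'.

none

layer 0 (avoid_obstacle) active — direct: (0, -2)
layer 1 (seek_light) idle — unchanged: (0, -2)
layer 2 (track_target) idle — unchanged: (0, -2)
layer 3 (follow_wall) active — inhibits: none
→ actuator none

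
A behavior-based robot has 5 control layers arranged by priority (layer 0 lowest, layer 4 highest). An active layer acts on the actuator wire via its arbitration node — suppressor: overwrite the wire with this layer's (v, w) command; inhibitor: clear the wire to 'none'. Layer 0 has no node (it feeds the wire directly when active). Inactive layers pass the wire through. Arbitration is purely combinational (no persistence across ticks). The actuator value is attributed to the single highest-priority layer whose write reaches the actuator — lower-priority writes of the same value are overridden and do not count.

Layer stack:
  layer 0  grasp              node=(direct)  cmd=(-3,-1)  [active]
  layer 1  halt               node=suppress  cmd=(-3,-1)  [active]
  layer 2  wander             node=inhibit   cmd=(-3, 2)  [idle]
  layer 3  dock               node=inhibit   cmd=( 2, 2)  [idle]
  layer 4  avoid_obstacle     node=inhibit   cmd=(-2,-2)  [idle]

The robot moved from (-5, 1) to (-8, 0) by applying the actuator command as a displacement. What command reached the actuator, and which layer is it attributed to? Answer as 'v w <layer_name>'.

-3 -1 halt

displacement = (-8, 0) − (-5, 1) = (-3, -1)
[0] grasp on; wire := (-3, -1)
[1] halt on (suppress); wire := (-3, -1)
[2] wander off; pass (-3, -1)
[3] dock off; pass (-3, -1)
[4] avoid_obstacle off; pass (-3, -1)
output (-3, -1) — from layer 1 (halt)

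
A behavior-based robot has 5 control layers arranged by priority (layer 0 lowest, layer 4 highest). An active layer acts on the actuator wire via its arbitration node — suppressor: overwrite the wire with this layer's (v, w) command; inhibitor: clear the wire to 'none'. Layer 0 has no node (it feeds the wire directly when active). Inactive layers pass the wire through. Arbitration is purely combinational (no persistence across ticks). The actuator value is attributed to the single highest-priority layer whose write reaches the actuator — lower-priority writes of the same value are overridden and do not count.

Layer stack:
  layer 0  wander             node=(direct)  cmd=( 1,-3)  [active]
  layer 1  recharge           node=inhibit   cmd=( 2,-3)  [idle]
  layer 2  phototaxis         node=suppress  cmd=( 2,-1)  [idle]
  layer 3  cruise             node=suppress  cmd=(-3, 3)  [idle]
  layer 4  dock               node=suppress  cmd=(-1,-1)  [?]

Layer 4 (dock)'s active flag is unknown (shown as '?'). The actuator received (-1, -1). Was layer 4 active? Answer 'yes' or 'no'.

yes

If layer 4 is active=yes:
  actuator would be (-1, -1)
If layer 4 is active=no:
  actuator would be (1, -3)
Observed (-1, -1), so layer 4 was active.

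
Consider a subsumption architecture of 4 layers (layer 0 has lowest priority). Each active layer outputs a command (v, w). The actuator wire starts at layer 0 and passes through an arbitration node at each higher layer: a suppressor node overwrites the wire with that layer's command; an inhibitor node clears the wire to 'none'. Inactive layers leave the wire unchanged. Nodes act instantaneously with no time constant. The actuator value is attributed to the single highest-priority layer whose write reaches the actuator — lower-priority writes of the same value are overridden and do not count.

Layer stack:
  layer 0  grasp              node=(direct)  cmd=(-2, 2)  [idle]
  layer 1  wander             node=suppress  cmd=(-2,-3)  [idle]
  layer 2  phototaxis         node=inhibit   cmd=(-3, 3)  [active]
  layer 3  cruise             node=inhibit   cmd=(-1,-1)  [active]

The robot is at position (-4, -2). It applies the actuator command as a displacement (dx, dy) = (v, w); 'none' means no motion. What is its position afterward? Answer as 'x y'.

L0 grasp: idle → wire = none
L1 wander: idle → wire stays none
L2 phototaxis: active, inhibitor → wire = none
L3 cruise: active, inhibitor → wire = none
actuator = none
position: (-4, -2) + none = (-4, -2)

-4 -2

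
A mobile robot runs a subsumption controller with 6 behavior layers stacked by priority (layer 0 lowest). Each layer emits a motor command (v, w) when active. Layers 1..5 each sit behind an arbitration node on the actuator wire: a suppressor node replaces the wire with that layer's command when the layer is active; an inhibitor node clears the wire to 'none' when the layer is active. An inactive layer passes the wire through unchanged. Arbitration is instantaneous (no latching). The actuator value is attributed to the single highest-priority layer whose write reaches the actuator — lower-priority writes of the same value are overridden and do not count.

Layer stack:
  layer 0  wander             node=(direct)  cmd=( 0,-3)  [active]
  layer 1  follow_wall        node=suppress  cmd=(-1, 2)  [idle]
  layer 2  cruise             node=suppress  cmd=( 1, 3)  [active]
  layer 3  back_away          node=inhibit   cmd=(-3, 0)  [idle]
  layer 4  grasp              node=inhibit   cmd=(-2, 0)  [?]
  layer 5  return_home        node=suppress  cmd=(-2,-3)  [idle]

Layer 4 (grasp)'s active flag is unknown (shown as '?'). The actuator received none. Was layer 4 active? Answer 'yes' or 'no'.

If layer 4 is active=yes:
  actuator would be none
If layer 4 is active=no:
  actuator would be (1, 3)
Observed none, so layer 4 was active.

yes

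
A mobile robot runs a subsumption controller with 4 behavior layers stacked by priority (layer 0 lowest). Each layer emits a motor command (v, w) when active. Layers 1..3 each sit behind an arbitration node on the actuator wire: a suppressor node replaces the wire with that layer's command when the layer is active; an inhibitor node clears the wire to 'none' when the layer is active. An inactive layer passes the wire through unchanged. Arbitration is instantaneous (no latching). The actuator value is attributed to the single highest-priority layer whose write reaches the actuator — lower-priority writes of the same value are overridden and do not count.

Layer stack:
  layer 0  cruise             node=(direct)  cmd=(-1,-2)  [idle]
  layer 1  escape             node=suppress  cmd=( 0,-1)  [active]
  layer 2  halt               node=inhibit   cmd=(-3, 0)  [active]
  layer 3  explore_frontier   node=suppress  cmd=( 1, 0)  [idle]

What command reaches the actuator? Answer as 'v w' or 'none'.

[0] cruise off; wire := none
[1] escape on (suppress); wire := (0, -1)
[2] halt on (inhibit); wire := none
[3] explore_frontier off; pass none
output none

none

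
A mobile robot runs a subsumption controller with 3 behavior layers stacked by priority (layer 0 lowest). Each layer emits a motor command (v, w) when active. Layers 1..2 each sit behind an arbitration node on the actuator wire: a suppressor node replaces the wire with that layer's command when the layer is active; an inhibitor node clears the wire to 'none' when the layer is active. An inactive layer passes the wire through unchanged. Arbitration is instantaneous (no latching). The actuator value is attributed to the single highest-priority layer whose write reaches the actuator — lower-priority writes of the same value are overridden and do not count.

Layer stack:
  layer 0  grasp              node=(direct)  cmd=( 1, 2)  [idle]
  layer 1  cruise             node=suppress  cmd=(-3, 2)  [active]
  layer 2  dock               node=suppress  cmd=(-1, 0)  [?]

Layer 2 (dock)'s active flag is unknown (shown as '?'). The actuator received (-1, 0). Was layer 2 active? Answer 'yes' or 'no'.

If layer 2 is active=yes:
  actuator would be (-1, 0)
If layer 2 is active=no:
  actuator would be (-3, 2)
Observed (-1, 0), so layer 2 was active.

yes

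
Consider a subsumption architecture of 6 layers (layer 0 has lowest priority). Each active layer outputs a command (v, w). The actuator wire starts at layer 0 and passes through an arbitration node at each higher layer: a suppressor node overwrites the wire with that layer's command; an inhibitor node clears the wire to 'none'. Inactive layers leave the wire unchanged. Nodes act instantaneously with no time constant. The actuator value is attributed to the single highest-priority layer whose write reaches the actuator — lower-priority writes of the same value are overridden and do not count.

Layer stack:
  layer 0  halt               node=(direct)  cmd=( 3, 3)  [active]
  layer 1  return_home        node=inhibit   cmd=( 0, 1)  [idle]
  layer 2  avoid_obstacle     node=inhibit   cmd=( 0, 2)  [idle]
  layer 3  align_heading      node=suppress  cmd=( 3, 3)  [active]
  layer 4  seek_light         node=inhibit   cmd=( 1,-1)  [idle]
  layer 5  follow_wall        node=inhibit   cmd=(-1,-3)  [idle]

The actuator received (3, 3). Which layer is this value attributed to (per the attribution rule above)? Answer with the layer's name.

align_heading

L0 halt: active, feeds wire = (3, 3)
L1 return_home: idle → wire stays (3, 3)
L2 avoid_obstacle: idle → wire stays (3, 3)
L3 align_heading: active, suppressor → wire = (3, 3)
L4 seek_light: idle → wire stays (3, 3)
L5 follow_wall: idle → wire stays (3, 3)
actuator = (3, 3)
last writer: layer 3 = align_heading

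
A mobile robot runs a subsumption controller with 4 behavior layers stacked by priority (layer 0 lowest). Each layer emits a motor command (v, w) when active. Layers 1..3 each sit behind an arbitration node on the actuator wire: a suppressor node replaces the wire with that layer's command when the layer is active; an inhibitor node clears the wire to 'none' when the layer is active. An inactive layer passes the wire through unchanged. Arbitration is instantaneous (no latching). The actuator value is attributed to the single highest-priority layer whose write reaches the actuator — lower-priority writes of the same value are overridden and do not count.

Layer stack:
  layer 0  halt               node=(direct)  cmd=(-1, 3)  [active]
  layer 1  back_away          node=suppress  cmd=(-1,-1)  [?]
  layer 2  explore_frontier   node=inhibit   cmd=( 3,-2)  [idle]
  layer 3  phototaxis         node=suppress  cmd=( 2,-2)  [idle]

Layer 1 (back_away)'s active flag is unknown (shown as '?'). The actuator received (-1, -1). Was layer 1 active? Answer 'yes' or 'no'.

If layer 1 is active=yes:
  actuator would be (-1, -1)
If layer 1 is active=no:
  actuator would be (-1, 3)
Observed (-1, -1), so layer 1 was active.

yes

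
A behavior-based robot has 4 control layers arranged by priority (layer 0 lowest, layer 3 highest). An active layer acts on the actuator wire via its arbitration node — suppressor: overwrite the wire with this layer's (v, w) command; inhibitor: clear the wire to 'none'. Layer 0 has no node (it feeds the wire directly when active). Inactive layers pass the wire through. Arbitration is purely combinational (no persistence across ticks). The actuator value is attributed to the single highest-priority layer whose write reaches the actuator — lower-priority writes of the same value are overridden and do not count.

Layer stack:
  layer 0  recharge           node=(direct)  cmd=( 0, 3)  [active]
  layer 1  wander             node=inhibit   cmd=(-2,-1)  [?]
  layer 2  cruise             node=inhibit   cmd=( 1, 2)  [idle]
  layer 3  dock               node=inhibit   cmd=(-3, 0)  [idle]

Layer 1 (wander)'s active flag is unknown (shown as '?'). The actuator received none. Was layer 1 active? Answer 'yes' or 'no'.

yes

If layer 1 is active=yes:
  actuator would be none
If layer 1 is active=no:
  actuator would be (0, 3)
Observed none, so layer 1 was active.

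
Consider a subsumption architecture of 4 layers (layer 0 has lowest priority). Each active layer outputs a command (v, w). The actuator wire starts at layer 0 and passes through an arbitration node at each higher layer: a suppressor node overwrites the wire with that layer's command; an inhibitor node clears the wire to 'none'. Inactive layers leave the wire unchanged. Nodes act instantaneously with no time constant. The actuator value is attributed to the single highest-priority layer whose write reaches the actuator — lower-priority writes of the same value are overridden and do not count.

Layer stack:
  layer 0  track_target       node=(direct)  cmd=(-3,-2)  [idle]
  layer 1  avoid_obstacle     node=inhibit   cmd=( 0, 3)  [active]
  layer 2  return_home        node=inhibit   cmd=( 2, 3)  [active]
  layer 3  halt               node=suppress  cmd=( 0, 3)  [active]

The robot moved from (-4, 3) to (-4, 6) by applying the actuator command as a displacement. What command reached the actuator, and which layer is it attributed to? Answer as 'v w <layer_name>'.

displacement = (-4, 6) − (-4, 3) = (0, 3)
layer 0 (track_target) idle — none
layer 1 (avoid_obstacle) active — inhibits: none
layer 2 (return_home) active — inhibits: none
layer 3 (halt) active — suppresses: (0, 3)
→ actuator (0, 3) — from layer 3 (halt)

0 3 halt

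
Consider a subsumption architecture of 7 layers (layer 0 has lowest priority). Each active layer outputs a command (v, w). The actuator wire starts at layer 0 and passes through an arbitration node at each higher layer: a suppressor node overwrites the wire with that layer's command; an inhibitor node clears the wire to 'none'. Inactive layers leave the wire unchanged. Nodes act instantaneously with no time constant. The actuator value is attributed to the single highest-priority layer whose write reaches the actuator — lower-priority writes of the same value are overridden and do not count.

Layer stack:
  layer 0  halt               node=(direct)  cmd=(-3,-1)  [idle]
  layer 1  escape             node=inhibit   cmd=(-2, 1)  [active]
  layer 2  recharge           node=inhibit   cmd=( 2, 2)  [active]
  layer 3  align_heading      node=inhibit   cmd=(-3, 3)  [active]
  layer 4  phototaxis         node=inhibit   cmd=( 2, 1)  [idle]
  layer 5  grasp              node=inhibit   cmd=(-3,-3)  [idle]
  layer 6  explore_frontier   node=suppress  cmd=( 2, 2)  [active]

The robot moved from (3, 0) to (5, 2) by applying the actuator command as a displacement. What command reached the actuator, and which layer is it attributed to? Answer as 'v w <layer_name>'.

displacement = (5, 2) − (3, 0) = (2, 2)
layer 0 (halt) idle — none
layer 1 (escape) active — inhibits: none
layer 2 (recharge) active — inhibits: none
layer 3 (align_heading) active — inhibits: none
layer 4 (phototaxis) idle — unchanged: none
layer 5 (grasp) idle — unchanged: none
layer 6 (explore_frontier) active — suppresses: (2, 2)
→ actuator (2, 2) — from layer 6 (explore_frontier)

2 2 explore_frontier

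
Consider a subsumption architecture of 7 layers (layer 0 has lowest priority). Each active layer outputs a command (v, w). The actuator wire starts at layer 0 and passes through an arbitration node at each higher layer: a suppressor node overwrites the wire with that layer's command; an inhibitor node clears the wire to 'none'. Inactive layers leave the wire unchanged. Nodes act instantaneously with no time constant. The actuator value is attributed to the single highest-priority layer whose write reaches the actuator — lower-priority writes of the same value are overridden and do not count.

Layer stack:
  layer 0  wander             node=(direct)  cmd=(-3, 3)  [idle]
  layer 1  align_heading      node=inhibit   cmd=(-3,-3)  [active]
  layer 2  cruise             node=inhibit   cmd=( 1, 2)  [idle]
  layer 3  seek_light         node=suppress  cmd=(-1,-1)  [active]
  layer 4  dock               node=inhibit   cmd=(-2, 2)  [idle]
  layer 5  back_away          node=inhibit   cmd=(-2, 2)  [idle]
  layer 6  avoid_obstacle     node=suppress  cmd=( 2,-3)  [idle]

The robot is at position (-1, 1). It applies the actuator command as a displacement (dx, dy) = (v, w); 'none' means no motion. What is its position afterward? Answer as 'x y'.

L0 wander: idle → wire = none
L1 align_heading: active, inhibitor → wire = none
L2 cruise: idle → wire stays none
L3 seek_light: active, suppressor → wire = (-1, -1)
L4 dock: idle → wire stays (-1, -1)
L5 back_away: idle → wire stays (-1, -1)
L6 avoid_obstacle: idle → wire stays (-1, -1)
actuator = (-1, -1)
position: (-1, 1) + (-1, -1) = (-2, 0)

-2 0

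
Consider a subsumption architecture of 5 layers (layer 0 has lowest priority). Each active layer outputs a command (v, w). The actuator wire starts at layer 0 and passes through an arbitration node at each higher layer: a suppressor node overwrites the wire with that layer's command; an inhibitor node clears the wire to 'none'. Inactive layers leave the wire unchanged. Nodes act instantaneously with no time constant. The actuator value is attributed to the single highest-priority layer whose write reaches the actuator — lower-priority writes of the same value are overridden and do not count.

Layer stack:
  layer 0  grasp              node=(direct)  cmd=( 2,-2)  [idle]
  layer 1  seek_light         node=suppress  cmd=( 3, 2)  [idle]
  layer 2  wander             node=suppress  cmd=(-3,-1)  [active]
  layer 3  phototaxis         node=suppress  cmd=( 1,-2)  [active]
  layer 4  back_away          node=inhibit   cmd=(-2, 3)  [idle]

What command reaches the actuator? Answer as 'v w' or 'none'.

layer 0 (grasp) idle — none
layer 1 (seek_light) idle — unchanged: none
layer 2 (wander) active — suppresses: (-3, -1)
layer 3 (phototaxis) active — suppresses: (1, -2)
layer 4 (back_away) idle — unchanged: (1, -2)
→ actuator (1, -2)

1 -2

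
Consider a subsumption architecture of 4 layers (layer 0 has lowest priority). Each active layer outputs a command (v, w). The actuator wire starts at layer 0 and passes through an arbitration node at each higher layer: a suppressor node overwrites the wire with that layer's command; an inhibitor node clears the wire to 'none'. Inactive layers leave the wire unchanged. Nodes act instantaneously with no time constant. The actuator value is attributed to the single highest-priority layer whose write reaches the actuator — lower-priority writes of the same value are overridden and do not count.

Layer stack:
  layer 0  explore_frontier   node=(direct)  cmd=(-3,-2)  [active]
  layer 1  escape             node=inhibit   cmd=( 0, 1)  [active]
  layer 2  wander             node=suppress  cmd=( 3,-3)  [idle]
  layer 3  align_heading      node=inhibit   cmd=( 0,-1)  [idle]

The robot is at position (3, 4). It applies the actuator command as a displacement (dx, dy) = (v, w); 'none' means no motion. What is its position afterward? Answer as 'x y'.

[0] explore_frontier on; wire := (-3, -2)
[1] escape on (inhibit); wire := none
[2] wander off; pass none
[3] align_heading off; pass none
output none
position: (3, 4) + none = (3, 4)

3 4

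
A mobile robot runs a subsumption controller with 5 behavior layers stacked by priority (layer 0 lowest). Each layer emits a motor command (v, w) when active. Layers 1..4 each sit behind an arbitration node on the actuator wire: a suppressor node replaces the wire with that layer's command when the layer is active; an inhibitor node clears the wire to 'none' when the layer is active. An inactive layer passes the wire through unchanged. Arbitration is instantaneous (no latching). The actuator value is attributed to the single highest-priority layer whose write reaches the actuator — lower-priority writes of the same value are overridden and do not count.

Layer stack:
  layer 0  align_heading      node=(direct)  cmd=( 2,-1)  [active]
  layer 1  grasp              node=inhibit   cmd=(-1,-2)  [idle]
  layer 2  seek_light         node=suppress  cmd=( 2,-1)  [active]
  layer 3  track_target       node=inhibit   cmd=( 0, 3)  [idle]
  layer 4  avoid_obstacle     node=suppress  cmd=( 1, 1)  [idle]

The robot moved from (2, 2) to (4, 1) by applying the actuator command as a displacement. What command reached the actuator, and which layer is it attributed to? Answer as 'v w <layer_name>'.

displacement = (4, 1) − (2, 2) = (2, -1)
L0 align_heading: active, feeds wire = (2, -1)
L1 grasp: idle → wire stays (2, -1)
L2 seek_light: active, suppressor → wire = (2, -1)
L3 track_target: idle → wire stays (2, -1)
L4 avoid_obstacle: idle → wire stays (2, -1)
actuator = (2, -1) — from layer 2 (seek_light)

2 -1 seek_light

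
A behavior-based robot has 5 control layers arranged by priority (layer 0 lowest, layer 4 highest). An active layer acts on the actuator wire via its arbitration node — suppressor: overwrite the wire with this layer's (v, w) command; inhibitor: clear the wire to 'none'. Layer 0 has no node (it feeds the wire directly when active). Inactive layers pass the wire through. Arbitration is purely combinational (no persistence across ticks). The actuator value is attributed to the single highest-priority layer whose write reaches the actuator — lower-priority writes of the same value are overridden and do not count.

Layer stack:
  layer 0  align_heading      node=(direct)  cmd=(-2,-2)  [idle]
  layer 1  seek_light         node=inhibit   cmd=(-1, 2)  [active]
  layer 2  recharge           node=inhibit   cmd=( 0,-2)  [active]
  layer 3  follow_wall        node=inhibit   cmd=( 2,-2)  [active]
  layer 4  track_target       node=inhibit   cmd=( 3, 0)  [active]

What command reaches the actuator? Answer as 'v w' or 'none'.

none

[0] align_heading off; wire := none
[1] seek_light on (inhibit); wire := none
[2] recharge on (inhibit); wire := none
[3] follow_wall on (inhibit); wire := none
[4] track_target on (inhibit); wire := none
output none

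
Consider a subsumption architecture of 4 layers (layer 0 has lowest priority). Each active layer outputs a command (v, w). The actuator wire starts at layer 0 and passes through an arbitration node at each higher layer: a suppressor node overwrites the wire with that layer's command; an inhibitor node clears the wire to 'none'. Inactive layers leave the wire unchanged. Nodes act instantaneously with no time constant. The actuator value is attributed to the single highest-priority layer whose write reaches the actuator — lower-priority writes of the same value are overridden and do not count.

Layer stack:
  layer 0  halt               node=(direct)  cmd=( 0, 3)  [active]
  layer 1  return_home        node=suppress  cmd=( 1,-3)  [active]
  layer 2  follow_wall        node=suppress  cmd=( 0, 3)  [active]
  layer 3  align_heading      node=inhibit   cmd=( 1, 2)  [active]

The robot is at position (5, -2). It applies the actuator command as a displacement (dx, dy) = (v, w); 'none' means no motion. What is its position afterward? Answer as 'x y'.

layer 0 (halt) active — direct: (0, 3)
layer 1 (return_home) active — suppresses: (1, -3)
layer 2 (follow_wall) active — suppresses: (0, 3)
layer 3 (align_heading) active — inhibits: none
→ actuator none
position: (5, -2) + none = (5, -2)

5 -2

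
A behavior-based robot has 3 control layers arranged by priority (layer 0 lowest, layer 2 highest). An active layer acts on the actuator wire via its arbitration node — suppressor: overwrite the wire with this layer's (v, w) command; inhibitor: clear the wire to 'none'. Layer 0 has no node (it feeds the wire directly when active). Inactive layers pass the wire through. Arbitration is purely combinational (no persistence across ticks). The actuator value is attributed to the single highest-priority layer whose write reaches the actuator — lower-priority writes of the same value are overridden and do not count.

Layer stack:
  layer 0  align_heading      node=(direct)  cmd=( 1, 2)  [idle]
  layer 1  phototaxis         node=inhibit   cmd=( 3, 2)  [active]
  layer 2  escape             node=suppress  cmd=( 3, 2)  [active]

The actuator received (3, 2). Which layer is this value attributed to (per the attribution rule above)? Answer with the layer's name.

layer 0 (align_heading) idle — none
layer 1 (phototaxis) active — inhibits: none
layer 2 (escape) active — suppresses: (3, 2)
→ actuator (3, 2)
last writer: layer 2 = escape

escape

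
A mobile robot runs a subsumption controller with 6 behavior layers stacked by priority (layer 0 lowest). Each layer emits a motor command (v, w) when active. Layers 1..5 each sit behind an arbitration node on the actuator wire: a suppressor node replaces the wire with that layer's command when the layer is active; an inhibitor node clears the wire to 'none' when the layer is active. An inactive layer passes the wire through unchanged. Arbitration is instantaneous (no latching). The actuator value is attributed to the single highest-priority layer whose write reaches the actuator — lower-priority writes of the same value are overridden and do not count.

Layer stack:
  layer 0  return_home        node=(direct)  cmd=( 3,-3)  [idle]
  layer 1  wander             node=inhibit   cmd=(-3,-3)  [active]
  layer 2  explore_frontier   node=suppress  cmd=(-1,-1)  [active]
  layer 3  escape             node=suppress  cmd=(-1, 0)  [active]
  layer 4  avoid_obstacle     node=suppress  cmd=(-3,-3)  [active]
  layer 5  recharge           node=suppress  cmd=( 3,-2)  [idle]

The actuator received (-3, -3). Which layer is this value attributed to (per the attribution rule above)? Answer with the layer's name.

avoid_obstacle

L0 return_home: idle → wire = none
L1 wander: active, inhibitor → wire = none
L2 explore_frontier: active, suppressor → wire = (-1, -1)
L3 escape: active, suppressor → wire = (-1, 0)
L4 avoid_obstacle: active, suppressor → wire = (-3, -3)
L5 recharge: idle → wire stays (-3, -3)
actuator = (-3, -3)
last writer: layer 4 = avoid_obstacle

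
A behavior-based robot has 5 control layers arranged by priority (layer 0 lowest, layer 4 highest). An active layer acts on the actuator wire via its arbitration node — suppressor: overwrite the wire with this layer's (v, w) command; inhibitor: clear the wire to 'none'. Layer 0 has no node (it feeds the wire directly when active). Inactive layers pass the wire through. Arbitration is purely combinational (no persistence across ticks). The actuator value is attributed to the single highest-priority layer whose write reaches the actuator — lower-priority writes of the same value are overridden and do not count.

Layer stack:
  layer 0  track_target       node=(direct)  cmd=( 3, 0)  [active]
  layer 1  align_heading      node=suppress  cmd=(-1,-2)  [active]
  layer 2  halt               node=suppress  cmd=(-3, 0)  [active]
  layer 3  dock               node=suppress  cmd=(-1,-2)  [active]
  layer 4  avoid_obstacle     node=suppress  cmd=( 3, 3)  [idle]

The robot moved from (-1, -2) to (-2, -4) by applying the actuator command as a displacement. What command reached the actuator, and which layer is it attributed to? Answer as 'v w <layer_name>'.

displacement = (-2, -4) − (-1, -2) = (-1, -2)
L0 track_target: active, feeds wire = (3, 0)
L1 align_heading: active, suppressor → wire = (-1, -2)
L2 halt: active, suppressor → wire = (-3, 0)
L3 dock: active, suppressor → wire = (-1, -2)
L4 avoid_obstacle: idle → wire stays (-1, -2)
actuator = (-1, -2) — from layer 3 (dock)

-1 -2 dock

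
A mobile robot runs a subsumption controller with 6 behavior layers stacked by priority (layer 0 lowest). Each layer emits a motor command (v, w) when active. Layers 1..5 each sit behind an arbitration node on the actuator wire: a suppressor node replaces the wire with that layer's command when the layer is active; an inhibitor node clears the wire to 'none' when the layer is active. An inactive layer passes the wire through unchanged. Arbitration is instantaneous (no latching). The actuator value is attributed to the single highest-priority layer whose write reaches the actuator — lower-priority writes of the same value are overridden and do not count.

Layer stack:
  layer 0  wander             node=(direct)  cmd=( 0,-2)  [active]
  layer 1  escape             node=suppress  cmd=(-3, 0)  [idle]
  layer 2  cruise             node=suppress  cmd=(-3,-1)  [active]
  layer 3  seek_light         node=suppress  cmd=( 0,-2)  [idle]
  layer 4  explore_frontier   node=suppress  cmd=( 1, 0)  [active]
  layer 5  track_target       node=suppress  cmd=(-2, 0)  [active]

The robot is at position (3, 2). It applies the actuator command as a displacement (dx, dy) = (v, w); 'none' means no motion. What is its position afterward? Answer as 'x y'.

L0 wander: active, feeds wire = (0, -2)
L1 escape: idle → wire stays (0, -2)
L2 cruise: active, suppressor → wire = (-3, -1)
L3 seek_light: idle → wire stays (-3, -1)
L4 explore_frontier: active, suppressor → wire = (1, 0)
L5 track_target: active, suppressor → wire = (-2, 0)
actuator = (-2, 0)
position: (3, 2) + (-2, 0) = (1, 2)

1 2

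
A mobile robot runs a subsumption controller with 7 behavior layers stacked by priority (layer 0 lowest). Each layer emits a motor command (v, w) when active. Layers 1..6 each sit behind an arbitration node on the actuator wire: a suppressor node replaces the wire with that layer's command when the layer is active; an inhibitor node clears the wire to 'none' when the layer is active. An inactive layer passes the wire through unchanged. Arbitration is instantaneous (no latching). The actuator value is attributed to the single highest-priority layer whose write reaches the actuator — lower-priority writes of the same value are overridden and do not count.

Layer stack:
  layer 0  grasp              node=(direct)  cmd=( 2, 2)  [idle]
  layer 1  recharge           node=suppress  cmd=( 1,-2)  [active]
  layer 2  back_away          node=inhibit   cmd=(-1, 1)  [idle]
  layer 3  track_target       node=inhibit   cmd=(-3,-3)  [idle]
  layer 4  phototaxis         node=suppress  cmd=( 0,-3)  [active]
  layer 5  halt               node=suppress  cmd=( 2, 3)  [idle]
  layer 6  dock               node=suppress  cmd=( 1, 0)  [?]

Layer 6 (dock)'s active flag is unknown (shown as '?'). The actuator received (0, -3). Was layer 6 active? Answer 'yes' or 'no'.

If layer 6 is active=yes:
  actuator would be (1, 0)
If layer 6 is active=no:
  actuator would be (0, -3)
Observed (0, -3), so layer 6 was idle.

no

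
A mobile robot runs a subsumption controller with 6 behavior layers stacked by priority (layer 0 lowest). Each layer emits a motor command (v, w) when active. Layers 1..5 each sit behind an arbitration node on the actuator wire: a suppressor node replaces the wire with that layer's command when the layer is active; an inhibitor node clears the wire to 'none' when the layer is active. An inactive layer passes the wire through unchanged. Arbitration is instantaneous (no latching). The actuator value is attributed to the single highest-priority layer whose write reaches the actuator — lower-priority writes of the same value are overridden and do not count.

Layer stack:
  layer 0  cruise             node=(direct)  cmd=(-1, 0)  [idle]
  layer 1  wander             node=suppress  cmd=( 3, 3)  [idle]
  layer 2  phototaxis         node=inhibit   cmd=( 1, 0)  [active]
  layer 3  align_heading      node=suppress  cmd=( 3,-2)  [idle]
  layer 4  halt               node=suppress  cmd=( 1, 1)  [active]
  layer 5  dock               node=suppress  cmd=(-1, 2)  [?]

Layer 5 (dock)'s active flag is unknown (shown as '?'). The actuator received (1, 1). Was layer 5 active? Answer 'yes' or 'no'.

If layer 5 is active=yes:
  actuator would be (-1, 2)
If layer 5 is active=no:
  actuator would be (1, 1)
Observed (1, 1), so layer 5 was idle.

no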